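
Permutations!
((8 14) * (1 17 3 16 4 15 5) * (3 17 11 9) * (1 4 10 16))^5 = ((17)(1 11 9 3)(4 15 5)(8 14)(10 16))^5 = (17)(1 11 9 3)(4 5 15)(8 14)(10 16)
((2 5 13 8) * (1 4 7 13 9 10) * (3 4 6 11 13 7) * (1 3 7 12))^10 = ((1 6 11 13 8 2 5 9 10 3 4 7 12))^10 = (1 4 9 8 6 7 10 2 11 12 3 5 13)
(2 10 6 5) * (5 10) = [0, 1, 5, 3, 4, 2, 10, 7, 8, 9, 6] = (2 5)(6 10)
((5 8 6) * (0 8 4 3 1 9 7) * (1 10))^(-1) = ((0 8 6 5 4 3 10 1 9 7))^(-1) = (0 7 9 1 10 3 4 5 6 8)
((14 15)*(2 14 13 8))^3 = (2 13 14 8 15)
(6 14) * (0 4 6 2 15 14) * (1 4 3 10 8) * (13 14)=(0 3 10 8 1 4 6)(2 15 13 14)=[3, 4, 15, 10, 6, 5, 0, 7, 1, 9, 8, 11, 12, 14, 2, 13]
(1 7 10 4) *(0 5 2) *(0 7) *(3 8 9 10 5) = (0 3 8 9 10 4 1)(2 7 5) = [3, 0, 7, 8, 1, 2, 6, 5, 9, 10, 4]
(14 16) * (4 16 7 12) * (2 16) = (2 16 14 7 12 4) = [0, 1, 16, 3, 2, 5, 6, 12, 8, 9, 10, 11, 4, 13, 7, 15, 14]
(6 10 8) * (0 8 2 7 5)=[8, 1, 7, 3, 4, 0, 10, 5, 6, 9, 2]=(0 8 6 10 2 7 5)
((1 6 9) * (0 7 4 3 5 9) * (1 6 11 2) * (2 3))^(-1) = ((0 7 4 2 1 11 3 5 9 6))^(-1) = (0 6 9 5 3 11 1 2 4 7)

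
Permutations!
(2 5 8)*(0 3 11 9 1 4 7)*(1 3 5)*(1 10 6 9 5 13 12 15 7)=(0 13 12 15 7)(1 4)(2 10 6 9 3 11 5 8)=[13, 4, 10, 11, 1, 8, 9, 0, 2, 3, 6, 5, 15, 12, 14, 7]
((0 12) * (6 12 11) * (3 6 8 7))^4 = ((0 11 8 7 3 6 12))^4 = (0 3 11 6 8 12 7)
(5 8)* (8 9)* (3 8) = (3 8 5 9) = [0, 1, 2, 8, 4, 9, 6, 7, 5, 3]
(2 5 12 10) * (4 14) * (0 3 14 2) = (0 3 14 4 2 5 12 10) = [3, 1, 5, 14, 2, 12, 6, 7, 8, 9, 0, 11, 10, 13, 4]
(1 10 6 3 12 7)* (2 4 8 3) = (1 10 6 2 4 8 3 12 7) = [0, 10, 4, 12, 8, 5, 2, 1, 3, 9, 6, 11, 7]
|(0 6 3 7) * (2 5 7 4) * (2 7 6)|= 7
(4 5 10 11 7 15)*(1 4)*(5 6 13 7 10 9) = [0, 4, 2, 3, 6, 9, 13, 15, 8, 5, 11, 10, 12, 7, 14, 1] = (1 4 6 13 7 15)(5 9)(10 11)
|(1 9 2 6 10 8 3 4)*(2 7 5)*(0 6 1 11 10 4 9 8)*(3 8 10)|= |(0 6 4 11 3 9 7 5 2 1 10)|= 11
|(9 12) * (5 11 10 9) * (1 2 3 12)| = 8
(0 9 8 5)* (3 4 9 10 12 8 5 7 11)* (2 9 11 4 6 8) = (0 10 12 2 9 5)(3 6 8 7 4 11) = [10, 1, 9, 6, 11, 0, 8, 4, 7, 5, 12, 3, 2]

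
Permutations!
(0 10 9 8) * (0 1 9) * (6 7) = [10, 9, 2, 3, 4, 5, 7, 6, 1, 8, 0] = (0 10)(1 9 8)(6 7)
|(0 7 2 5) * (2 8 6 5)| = |(0 7 8 6 5)| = 5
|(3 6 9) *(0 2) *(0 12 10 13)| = |(0 2 12 10 13)(3 6 9)| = 15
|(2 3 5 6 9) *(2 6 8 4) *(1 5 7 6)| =9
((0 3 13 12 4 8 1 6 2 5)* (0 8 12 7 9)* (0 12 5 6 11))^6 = (0 4 3 5 13 8 7 1 9 11 12)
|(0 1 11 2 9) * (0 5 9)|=4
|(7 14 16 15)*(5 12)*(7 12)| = |(5 7 14 16 15 12)| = 6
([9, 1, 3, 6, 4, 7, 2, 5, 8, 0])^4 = (9)(2 3 6)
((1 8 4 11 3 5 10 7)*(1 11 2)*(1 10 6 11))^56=((1 8 4 2 10 7)(3 5 6 11))^56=(11)(1 4 10)(2 7 8)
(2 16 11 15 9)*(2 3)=(2 16 11 15 9 3)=[0, 1, 16, 2, 4, 5, 6, 7, 8, 3, 10, 15, 12, 13, 14, 9, 11]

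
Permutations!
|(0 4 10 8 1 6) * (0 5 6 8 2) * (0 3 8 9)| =|(0 4 10 2 3 8 1 9)(5 6)| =8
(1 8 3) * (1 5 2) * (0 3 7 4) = (0 3 5 2 1 8 7 4) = [3, 8, 1, 5, 0, 2, 6, 4, 7]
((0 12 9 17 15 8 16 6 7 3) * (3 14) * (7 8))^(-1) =((0 12 9 17 15 7 14 3)(6 8 16))^(-1) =(0 3 14 7 15 17 9 12)(6 16 8)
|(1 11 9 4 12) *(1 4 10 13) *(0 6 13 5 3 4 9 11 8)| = 30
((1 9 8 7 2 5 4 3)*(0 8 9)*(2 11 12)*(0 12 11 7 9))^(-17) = ((0 8 9)(1 12 2 5 4 3))^(-17) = (0 8 9)(1 12 2 5 4 3)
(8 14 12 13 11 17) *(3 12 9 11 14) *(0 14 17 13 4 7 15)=(0 14 9 11 13 17 8 3 12 4 7 15)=[14, 1, 2, 12, 7, 5, 6, 15, 3, 11, 10, 13, 4, 17, 9, 0, 16, 8]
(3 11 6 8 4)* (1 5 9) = (1 5 9)(3 11 6 8 4) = [0, 5, 2, 11, 3, 9, 8, 7, 4, 1, 10, 6]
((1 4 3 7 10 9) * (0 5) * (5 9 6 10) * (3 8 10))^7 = (0 3 8 9 7 10 1 5 6 4)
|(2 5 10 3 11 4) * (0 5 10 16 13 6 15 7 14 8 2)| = |(0 5 16 13 6 15 7 14 8 2 10 3 11 4)| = 14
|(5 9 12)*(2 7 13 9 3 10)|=|(2 7 13 9 12 5 3 10)|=8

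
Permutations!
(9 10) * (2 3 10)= (2 3 10 9)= [0, 1, 3, 10, 4, 5, 6, 7, 8, 2, 9]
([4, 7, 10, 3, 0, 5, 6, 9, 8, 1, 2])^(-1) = (0 4)(1 9 7)(2 10)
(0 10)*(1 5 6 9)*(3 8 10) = (0 3 8 10)(1 5 6 9) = [3, 5, 2, 8, 4, 6, 9, 7, 10, 1, 0]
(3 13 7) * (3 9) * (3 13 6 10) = (3 6 10)(7 9 13) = [0, 1, 2, 6, 4, 5, 10, 9, 8, 13, 3, 11, 12, 7]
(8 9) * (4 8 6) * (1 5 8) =(1 5 8 9 6 4) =[0, 5, 2, 3, 1, 8, 4, 7, 9, 6]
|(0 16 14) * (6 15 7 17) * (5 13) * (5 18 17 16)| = 10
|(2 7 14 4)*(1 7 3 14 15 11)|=4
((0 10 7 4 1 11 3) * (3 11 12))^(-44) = (0 12 4 10 3 1 7)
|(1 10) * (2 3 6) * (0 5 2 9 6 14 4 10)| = 8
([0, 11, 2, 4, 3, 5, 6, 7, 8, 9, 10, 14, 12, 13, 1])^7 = [0, 11, 2, 4, 3, 5, 6, 7, 8, 9, 10, 14, 12, 13, 1]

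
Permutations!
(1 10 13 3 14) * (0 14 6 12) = [14, 10, 2, 6, 4, 5, 12, 7, 8, 9, 13, 11, 0, 3, 1] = (0 14 1 10 13 3 6 12)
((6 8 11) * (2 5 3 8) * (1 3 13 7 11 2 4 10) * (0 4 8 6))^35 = (0 11 7 13 5 2 8 6 3 1 10 4)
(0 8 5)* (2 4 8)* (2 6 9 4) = (0 6 9 4 8 5) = [6, 1, 2, 3, 8, 0, 9, 7, 5, 4]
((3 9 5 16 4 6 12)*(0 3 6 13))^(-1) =((0 3 9 5 16 4 13)(6 12))^(-1) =(0 13 4 16 5 9 3)(6 12)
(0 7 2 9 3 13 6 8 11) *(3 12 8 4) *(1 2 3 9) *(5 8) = (0 7 3 13 6 4 9 12 5 8 11)(1 2) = [7, 2, 1, 13, 9, 8, 4, 3, 11, 12, 10, 0, 5, 6]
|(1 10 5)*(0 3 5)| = 5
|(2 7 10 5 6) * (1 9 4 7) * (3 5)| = |(1 9 4 7 10 3 5 6 2)| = 9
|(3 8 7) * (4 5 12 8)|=6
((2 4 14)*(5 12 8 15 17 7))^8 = (2 14 4)(5 8 17)(7 12 15)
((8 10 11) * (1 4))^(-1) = ((1 4)(8 10 11))^(-1) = (1 4)(8 11 10)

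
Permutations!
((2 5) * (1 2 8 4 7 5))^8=((1 2)(4 7 5 8))^8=(8)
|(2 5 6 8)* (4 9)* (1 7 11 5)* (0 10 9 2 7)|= 30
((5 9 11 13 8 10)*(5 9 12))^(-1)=(5 12)(8 13 11 9 10)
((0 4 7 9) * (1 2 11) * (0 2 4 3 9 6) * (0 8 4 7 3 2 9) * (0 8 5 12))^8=((0 2 11 1 7 6 5 12)(3 8 4))^8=(12)(3 4 8)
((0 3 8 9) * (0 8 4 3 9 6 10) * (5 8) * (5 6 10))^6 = (10) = ((0 9 6 5 8 10)(3 4))^6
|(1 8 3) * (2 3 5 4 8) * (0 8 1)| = 7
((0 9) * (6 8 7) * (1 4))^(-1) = (0 9)(1 4)(6 7 8)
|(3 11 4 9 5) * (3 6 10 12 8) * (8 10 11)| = 10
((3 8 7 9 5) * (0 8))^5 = ((0 8 7 9 5 3))^5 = (0 3 5 9 7 8)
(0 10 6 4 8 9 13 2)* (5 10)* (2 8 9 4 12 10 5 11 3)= (0 11 3 2)(4 9 13 8)(6 12 10)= [11, 1, 0, 2, 9, 5, 12, 7, 4, 13, 6, 3, 10, 8]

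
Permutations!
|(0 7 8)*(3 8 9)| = 5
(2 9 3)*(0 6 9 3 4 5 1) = (0 6 9 4 5 1)(2 3) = [6, 0, 3, 2, 5, 1, 9, 7, 8, 4]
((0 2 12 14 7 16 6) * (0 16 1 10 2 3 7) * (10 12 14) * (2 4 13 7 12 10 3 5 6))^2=((0 5 6 16 2 14)(1 10 4 13 7)(3 12))^2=(0 6 2)(1 4 7 10 13)(5 16 14)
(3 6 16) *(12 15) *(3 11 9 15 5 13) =(3 6 16 11 9 15 12 5 13) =[0, 1, 2, 6, 4, 13, 16, 7, 8, 15, 10, 9, 5, 3, 14, 12, 11]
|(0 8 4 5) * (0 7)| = |(0 8 4 5 7)| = 5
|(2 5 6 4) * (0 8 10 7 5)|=8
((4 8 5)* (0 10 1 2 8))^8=(0 10 1 2 8 5 4)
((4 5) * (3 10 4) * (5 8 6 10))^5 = ((3 5)(4 8 6 10))^5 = (3 5)(4 8 6 10)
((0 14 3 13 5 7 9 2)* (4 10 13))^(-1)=(0 2 9 7 5 13 10 4 3 14)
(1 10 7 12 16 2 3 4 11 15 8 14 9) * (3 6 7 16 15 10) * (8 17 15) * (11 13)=(1 3 4 13 11 10 16 2 6 7 12 8 14 9)(15 17)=[0, 3, 6, 4, 13, 5, 7, 12, 14, 1, 16, 10, 8, 11, 9, 17, 2, 15]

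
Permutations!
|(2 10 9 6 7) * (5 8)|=10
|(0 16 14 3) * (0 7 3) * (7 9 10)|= |(0 16 14)(3 9 10 7)|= 12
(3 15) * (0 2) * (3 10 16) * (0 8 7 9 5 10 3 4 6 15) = (0 2 8 7 9 5 10 16 4 6 15 3) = [2, 1, 8, 0, 6, 10, 15, 9, 7, 5, 16, 11, 12, 13, 14, 3, 4]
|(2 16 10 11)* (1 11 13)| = 6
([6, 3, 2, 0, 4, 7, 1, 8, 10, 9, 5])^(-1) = (0 3 1 6)(5 10 8 7)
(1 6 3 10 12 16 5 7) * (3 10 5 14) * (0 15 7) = (0 15 7 1 6 10 12 16 14 3 5) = [15, 6, 2, 5, 4, 0, 10, 1, 8, 9, 12, 11, 16, 13, 3, 7, 14]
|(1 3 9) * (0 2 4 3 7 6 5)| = 9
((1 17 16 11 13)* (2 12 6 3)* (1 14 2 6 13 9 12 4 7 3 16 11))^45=(1 14 16 13 6 12 3 9 7 11 4 17 2)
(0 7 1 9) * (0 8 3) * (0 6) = (0 7 1 9 8 3 6) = [7, 9, 2, 6, 4, 5, 0, 1, 3, 8]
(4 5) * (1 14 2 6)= (1 14 2 6)(4 5)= [0, 14, 6, 3, 5, 4, 1, 7, 8, 9, 10, 11, 12, 13, 2]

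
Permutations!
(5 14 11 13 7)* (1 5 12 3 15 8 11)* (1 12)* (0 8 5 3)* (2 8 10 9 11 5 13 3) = (0 10 9 11 3 15 13 7 1 2 8 5 14 12) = [10, 2, 8, 15, 4, 14, 6, 1, 5, 11, 9, 3, 0, 7, 12, 13]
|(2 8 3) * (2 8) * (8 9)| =|(3 9 8)| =3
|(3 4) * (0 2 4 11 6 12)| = 7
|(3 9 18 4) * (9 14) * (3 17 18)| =|(3 14 9)(4 17 18)| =3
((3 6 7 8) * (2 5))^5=(2 5)(3 6 7 8)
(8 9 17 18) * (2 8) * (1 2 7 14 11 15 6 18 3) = (1 2 8 9 17 3)(6 18 7 14 11 15) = [0, 2, 8, 1, 4, 5, 18, 14, 9, 17, 10, 15, 12, 13, 11, 6, 16, 3, 7]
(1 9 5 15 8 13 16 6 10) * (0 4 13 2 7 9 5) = (0 4 13 16 6 10 1 5 15 8 2 7 9) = [4, 5, 7, 3, 13, 15, 10, 9, 2, 0, 1, 11, 12, 16, 14, 8, 6]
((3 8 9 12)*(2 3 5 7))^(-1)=(2 7 5 12 9 8 3)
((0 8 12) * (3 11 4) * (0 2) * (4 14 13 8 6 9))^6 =(0 14 6 13 9 8 4 12 3 2 11)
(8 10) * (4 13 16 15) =[0, 1, 2, 3, 13, 5, 6, 7, 10, 9, 8, 11, 12, 16, 14, 4, 15] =(4 13 16 15)(8 10)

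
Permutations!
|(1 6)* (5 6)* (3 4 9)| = 3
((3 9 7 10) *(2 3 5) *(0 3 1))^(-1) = ((0 3 9 7 10 5 2 1))^(-1) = (0 1 2 5 10 7 9 3)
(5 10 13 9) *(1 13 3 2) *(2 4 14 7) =(1 13 9 5 10 3 4 14 7 2) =[0, 13, 1, 4, 14, 10, 6, 2, 8, 5, 3, 11, 12, 9, 7]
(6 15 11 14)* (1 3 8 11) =(1 3 8 11 14 6 15) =[0, 3, 2, 8, 4, 5, 15, 7, 11, 9, 10, 14, 12, 13, 6, 1]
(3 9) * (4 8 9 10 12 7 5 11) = (3 10 12 7 5 11 4 8 9) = [0, 1, 2, 10, 8, 11, 6, 5, 9, 3, 12, 4, 7]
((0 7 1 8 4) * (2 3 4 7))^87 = (8)(0 4 3 2)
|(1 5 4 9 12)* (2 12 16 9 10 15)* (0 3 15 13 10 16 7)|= 22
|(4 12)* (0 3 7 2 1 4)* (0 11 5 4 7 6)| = |(0 3 6)(1 7 2)(4 12 11 5)| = 12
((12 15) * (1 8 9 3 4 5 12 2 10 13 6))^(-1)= (1 6 13 10 2 15 12 5 4 3 9 8)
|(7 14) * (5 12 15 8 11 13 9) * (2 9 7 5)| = 8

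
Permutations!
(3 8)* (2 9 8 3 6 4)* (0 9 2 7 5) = (0 9 8 6 4 7 5) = [9, 1, 2, 3, 7, 0, 4, 5, 6, 8]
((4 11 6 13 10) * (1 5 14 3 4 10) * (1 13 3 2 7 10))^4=((1 5 14 2 7 10)(3 4 11 6))^4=(1 7 14)(2 5 10)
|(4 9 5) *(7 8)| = |(4 9 5)(7 8)| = 6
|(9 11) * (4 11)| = |(4 11 9)| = 3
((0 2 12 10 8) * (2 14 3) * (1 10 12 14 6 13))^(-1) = (0 8 10 1 13 6)(2 3 14)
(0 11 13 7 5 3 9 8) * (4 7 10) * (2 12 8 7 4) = (0 11 13 10 2 12 8)(3 9 7 5) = [11, 1, 12, 9, 4, 3, 6, 5, 0, 7, 2, 13, 8, 10]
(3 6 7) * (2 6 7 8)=(2 6 8)(3 7)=[0, 1, 6, 7, 4, 5, 8, 3, 2]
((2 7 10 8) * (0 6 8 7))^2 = ((0 6 8 2)(7 10))^2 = (10)(0 8)(2 6)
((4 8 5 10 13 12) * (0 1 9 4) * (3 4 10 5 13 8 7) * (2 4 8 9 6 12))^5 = (0 1 6 12)(2 13 8 3 7 4)(9 10)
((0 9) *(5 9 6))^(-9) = ((0 6 5 9))^(-9) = (0 9 5 6)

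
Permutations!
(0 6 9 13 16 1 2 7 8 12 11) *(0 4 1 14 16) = (0 6 9 13)(1 2 7 8 12 11 4)(14 16) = [6, 2, 7, 3, 1, 5, 9, 8, 12, 13, 10, 4, 11, 0, 16, 15, 14]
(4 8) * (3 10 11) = (3 10 11)(4 8) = [0, 1, 2, 10, 8, 5, 6, 7, 4, 9, 11, 3]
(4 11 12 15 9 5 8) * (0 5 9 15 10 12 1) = (15)(0 5 8 4 11 1)(10 12) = [5, 0, 2, 3, 11, 8, 6, 7, 4, 9, 12, 1, 10, 13, 14, 15]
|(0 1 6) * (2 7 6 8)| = |(0 1 8 2 7 6)| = 6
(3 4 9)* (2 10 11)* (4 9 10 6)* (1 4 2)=(1 4 10 11)(2 6)(3 9)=[0, 4, 6, 9, 10, 5, 2, 7, 8, 3, 11, 1]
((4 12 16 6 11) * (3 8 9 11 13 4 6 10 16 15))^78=(16)(3 4 11)(6 8 12)(9 15 13)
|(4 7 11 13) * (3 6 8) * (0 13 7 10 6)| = |(0 13 4 10 6 8 3)(7 11)| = 14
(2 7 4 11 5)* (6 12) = [0, 1, 7, 3, 11, 2, 12, 4, 8, 9, 10, 5, 6] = (2 7 4 11 5)(6 12)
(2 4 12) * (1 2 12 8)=(12)(1 2 4 8)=[0, 2, 4, 3, 8, 5, 6, 7, 1, 9, 10, 11, 12]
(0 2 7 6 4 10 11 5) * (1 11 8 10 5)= (0 2 7 6 4 5)(1 11)(8 10)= [2, 11, 7, 3, 5, 0, 4, 6, 10, 9, 8, 1]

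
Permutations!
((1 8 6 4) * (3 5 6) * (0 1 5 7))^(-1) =(0 7 3 8 1)(4 6 5)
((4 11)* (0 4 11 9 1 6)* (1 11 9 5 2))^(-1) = ((0 4 5 2 1 6)(9 11))^(-1) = (0 6 1 2 5 4)(9 11)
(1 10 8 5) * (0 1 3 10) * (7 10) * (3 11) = (0 1)(3 7 10 8 5 11) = [1, 0, 2, 7, 4, 11, 6, 10, 5, 9, 8, 3]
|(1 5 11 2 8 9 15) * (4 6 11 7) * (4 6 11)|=10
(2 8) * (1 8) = (1 8 2) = [0, 8, 1, 3, 4, 5, 6, 7, 2]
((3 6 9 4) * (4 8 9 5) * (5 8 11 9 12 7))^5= (3 5 12 6 4 7 8)(9 11)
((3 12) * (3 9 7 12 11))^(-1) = (3 11)(7 9 12)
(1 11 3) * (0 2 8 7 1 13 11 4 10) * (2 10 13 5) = (0 10)(1 4 13 11 3 5 2 8 7) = [10, 4, 8, 5, 13, 2, 6, 1, 7, 9, 0, 3, 12, 11]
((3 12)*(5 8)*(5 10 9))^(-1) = ((3 12)(5 8 10 9))^(-1) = (3 12)(5 9 10 8)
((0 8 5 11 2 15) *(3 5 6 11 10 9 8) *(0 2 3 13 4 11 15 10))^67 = ((0 13 4 11 3 5)(2 10 9 8 6 15))^67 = (0 13 4 11 3 5)(2 10 9 8 6 15)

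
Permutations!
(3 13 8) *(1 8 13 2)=(13)(1 8 3 2)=[0, 8, 1, 2, 4, 5, 6, 7, 3, 9, 10, 11, 12, 13]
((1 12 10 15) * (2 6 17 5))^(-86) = ((1 12 10 15)(2 6 17 5))^(-86) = (1 10)(2 17)(5 6)(12 15)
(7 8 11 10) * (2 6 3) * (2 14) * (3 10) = (2 6 10 7 8 11 3 14) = [0, 1, 6, 14, 4, 5, 10, 8, 11, 9, 7, 3, 12, 13, 2]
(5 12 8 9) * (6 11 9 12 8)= (5 8 12 6 11 9)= [0, 1, 2, 3, 4, 8, 11, 7, 12, 5, 10, 9, 6]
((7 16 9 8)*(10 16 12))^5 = ((7 12 10 16 9 8))^5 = (7 8 9 16 10 12)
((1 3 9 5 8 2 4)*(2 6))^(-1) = (1 4 2 6 8 5 9 3)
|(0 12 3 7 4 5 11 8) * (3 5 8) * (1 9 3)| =|(0 12 5 11 1 9 3 7 4 8)| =10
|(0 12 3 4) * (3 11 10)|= |(0 12 11 10 3 4)|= 6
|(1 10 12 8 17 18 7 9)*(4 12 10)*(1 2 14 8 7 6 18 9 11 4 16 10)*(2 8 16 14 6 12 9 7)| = |(1 14 16 10)(2 6 18 12)(4 9 8 17 7 11)| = 12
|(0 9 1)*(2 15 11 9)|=6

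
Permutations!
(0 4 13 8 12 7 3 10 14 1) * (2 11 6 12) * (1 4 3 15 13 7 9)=(0 3 10 14 4 7 15 13 8 2 11 6 12 9 1)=[3, 0, 11, 10, 7, 5, 12, 15, 2, 1, 14, 6, 9, 8, 4, 13]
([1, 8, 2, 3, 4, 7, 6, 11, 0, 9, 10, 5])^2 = [8, 0, 2, 3, 4, 11, 6, 5, 1, 9, 10, 7]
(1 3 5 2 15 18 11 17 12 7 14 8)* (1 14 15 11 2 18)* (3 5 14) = (1 5 18 2 11 17 12 7 15)(3 14 8) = [0, 5, 11, 14, 4, 18, 6, 15, 3, 9, 10, 17, 7, 13, 8, 1, 16, 12, 2]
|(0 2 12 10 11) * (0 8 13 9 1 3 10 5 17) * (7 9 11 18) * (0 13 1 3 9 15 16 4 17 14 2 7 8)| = 24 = |(0 7 15 16 4 17 13 11)(1 9 3 10 18 8)(2 12 5 14)|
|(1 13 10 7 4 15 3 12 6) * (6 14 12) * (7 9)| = 18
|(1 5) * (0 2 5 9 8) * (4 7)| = 6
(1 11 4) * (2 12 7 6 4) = (1 11 2 12 7 6 4) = [0, 11, 12, 3, 1, 5, 4, 6, 8, 9, 10, 2, 7]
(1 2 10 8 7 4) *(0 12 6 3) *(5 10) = (0 12 6 3)(1 2 5 10 8 7 4) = [12, 2, 5, 0, 1, 10, 3, 4, 7, 9, 8, 11, 6]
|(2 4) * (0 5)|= 2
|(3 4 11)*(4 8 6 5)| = |(3 8 6 5 4 11)| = 6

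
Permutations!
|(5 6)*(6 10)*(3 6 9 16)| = |(3 6 5 10 9 16)| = 6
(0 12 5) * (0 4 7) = (0 12 5 4 7) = [12, 1, 2, 3, 7, 4, 6, 0, 8, 9, 10, 11, 5]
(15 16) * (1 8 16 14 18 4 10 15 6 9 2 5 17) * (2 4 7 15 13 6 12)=(1 8 16 12 2 5 17)(4 10 13 6 9)(7 15 14 18)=[0, 8, 5, 3, 10, 17, 9, 15, 16, 4, 13, 11, 2, 6, 18, 14, 12, 1, 7]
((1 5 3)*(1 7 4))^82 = (1 3 4 5 7)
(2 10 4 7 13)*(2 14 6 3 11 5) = (2 10 4 7 13 14 6 3 11 5) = [0, 1, 10, 11, 7, 2, 3, 13, 8, 9, 4, 5, 12, 14, 6]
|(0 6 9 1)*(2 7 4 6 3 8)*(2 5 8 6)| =|(0 3 6 9 1)(2 7 4)(5 8)| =30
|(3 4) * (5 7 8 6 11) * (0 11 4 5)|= 6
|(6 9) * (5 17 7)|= |(5 17 7)(6 9)|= 6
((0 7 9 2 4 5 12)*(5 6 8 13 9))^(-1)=((0 7 5 12)(2 4 6 8 13 9))^(-1)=(0 12 5 7)(2 9 13 8 6 4)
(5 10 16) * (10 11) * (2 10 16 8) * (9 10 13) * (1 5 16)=[0, 5, 13, 3, 4, 11, 6, 7, 2, 10, 8, 1, 12, 9, 14, 15, 16]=(16)(1 5 11)(2 13 9 10 8)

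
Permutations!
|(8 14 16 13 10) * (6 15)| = |(6 15)(8 14 16 13 10)| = 10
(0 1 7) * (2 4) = (0 1 7)(2 4) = [1, 7, 4, 3, 2, 5, 6, 0]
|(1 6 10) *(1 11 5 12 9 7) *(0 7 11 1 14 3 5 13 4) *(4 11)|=|(0 7 14 3 5 12 9 4)(1 6 10)(11 13)|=24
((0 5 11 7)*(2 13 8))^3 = (13)(0 7 11 5)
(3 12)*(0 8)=(0 8)(3 12)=[8, 1, 2, 12, 4, 5, 6, 7, 0, 9, 10, 11, 3]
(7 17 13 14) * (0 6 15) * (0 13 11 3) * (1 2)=(0 6 15 13 14 7 17 11 3)(1 2)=[6, 2, 1, 0, 4, 5, 15, 17, 8, 9, 10, 3, 12, 14, 7, 13, 16, 11]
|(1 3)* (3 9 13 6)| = 5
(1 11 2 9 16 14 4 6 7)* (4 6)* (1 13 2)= (1 11)(2 9 16 14 6 7 13)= [0, 11, 9, 3, 4, 5, 7, 13, 8, 16, 10, 1, 12, 2, 6, 15, 14]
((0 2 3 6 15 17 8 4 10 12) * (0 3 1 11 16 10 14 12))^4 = ((0 2 1 11 16 10)(3 6 15 17 8 4 14 12))^4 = (0 16 1)(2 10 11)(3 8)(4 6)(12 17)(14 15)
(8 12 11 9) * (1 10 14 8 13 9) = (1 10 14 8 12 11)(9 13) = [0, 10, 2, 3, 4, 5, 6, 7, 12, 13, 14, 1, 11, 9, 8]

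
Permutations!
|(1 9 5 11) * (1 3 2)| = |(1 9 5 11 3 2)| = 6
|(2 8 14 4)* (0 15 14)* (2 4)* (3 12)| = 10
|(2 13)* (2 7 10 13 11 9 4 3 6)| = |(2 11 9 4 3 6)(7 10 13)| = 6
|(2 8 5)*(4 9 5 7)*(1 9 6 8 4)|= 8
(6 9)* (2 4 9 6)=(2 4 9)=[0, 1, 4, 3, 9, 5, 6, 7, 8, 2]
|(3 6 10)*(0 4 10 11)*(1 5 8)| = |(0 4 10 3 6 11)(1 5 8)| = 6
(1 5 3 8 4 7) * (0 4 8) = [4, 5, 2, 0, 7, 3, 6, 1, 8] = (8)(0 4 7 1 5 3)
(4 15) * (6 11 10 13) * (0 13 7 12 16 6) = (0 13)(4 15)(6 11 10 7 12 16) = [13, 1, 2, 3, 15, 5, 11, 12, 8, 9, 7, 10, 16, 0, 14, 4, 6]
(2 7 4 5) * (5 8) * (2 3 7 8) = [0, 1, 8, 7, 2, 3, 6, 4, 5] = (2 8 5 3 7 4)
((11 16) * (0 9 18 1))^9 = (0 9 18 1)(11 16)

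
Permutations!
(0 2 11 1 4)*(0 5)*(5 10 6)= (0 2 11 1 4 10 6 5)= [2, 4, 11, 3, 10, 0, 5, 7, 8, 9, 6, 1]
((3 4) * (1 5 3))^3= (1 4 3 5)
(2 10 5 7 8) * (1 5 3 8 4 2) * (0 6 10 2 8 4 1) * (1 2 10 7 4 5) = (0 6 7 2 10 3 5 4 8) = [6, 1, 10, 5, 8, 4, 7, 2, 0, 9, 3]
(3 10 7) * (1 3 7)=(1 3 10)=[0, 3, 2, 10, 4, 5, 6, 7, 8, 9, 1]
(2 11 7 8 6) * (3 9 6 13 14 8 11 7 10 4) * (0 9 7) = [9, 1, 0, 7, 3, 5, 2, 11, 13, 6, 4, 10, 12, 14, 8] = (0 9 6 2)(3 7 11 10 4)(8 13 14)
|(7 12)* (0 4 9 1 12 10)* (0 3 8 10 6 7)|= 30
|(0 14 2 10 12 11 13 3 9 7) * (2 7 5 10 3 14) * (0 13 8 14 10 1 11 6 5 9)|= 30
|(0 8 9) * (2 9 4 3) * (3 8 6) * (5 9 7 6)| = |(0 5 9)(2 7 6 3)(4 8)| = 12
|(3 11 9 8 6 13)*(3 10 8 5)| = |(3 11 9 5)(6 13 10 8)| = 4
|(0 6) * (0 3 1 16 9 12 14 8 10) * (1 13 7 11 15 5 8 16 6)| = |(0 1 6 3 13 7 11 15 5 8 10)(9 12 14 16)| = 44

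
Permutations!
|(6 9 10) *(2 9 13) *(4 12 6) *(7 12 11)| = |(2 9 10 4 11 7 12 6 13)| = 9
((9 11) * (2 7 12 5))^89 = ((2 7 12 5)(9 11))^89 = (2 7 12 5)(9 11)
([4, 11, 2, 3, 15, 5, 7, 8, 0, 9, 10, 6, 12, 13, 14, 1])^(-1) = (0 8 7 6 11 1 15 4)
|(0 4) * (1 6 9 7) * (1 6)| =|(0 4)(6 9 7)| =6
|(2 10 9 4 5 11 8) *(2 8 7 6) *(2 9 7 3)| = 9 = |(2 10 7 6 9 4 5 11 3)|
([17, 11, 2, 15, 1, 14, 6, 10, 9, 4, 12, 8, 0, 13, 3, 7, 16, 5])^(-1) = (0 12 10 7 15 3 14 5 17)(1 4 9 8 11)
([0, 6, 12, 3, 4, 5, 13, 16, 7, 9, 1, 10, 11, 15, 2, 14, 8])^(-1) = (1 10 11 12 2 14 15 13 6)(7 8 16)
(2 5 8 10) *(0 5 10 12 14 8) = (0 5)(2 10)(8 12 14) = [5, 1, 10, 3, 4, 0, 6, 7, 12, 9, 2, 11, 14, 13, 8]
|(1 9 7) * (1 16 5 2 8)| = 7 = |(1 9 7 16 5 2 8)|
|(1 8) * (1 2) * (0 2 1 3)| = |(0 2 3)(1 8)| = 6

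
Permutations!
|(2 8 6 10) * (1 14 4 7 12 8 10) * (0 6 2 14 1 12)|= 9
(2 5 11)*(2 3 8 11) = (2 5)(3 8 11) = [0, 1, 5, 8, 4, 2, 6, 7, 11, 9, 10, 3]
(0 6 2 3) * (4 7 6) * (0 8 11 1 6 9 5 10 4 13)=(0 13)(1 6 2 3 8 11)(4 7 9 5 10)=[13, 6, 3, 8, 7, 10, 2, 9, 11, 5, 4, 1, 12, 0]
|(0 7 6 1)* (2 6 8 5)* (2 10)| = |(0 7 8 5 10 2 6 1)| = 8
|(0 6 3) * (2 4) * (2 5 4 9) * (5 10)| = |(0 6 3)(2 9)(4 10 5)| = 6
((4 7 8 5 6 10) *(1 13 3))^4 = (1 13 3)(4 6 8)(5 7 10)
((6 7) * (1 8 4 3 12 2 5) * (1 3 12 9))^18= ((1 8 4 12 2 5 3 9)(6 7))^18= (1 4 2 3)(5 9 8 12)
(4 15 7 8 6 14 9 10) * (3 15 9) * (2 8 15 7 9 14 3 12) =(2 8 6 3 7 15 9 10 4 14 12) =[0, 1, 8, 7, 14, 5, 3, 15, 6, 10, 4, 11, 2, 13, 12, 9]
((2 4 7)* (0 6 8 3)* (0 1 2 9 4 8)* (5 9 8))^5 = (0 6)(1 7 5 3 4 2 8 9)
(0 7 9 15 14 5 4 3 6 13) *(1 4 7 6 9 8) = (0 6 13)(1 4 3 9 15 14 5 7 8) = [6, 4, 2, 9, 3, 7, 13, 8, 1, 15, 10, 11, 12, 0, 5, 14]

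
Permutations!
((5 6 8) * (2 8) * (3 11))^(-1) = (2 6 5 8)(3 11)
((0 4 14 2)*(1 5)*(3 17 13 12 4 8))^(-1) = (0 2 14 4 12 13 17 3 8)(1 5)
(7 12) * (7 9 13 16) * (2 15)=[0, 1, 15, 3, 4, 5, 6, 12, 8, 13, 10, 11, 9, 16, 14, 2, 7]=(2 15)(7 12 9 13 16)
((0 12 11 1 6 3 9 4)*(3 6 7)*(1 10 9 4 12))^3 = (0 3 1 4 7)(9 10 11 12)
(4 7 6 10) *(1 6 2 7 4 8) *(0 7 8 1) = (0 7 2 8)(1 6 10) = [7, 6, 8, 3, 4, 5, 10, 2, 0, 9, 1]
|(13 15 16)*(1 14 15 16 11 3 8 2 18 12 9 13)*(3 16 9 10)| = |(1 14 15 11 16)(2 18 12 10 3 8)(9 13)| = 30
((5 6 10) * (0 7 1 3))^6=((0 7 1 3)(5 6 10))^6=(10)(0 1)(3 7)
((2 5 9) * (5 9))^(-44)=(9)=((2 9))^(-44)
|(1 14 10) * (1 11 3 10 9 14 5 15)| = |(1 5 15)(3 10 11)(9 14)| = 6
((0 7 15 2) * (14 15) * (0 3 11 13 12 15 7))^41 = (2 15 12 13 11 3)(7 14)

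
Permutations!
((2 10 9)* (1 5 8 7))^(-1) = ((1 5 8 7)(2 10 9))^(-1) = (1 7 8 5)(2 9 10)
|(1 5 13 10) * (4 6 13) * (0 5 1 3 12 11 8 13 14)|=30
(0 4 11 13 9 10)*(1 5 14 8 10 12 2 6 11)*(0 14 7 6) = [4, 5, 0, 3, 1, 7, 11, 6, 10, 12, 14, 13, 2, 9, 8] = (0 4 1 5 7 6 11 13 9 12 2)(8 10 14)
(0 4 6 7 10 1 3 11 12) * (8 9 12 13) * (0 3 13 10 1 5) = [4, 13, 2, 11, 6, 0, 7, 1, 9, 12, 5, 10, 3, 8] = (0 4 6 7 1 13 8 9 12 3 11 10 5)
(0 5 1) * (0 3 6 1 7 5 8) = (0 8)(1 3 6)(5 7) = [8, 3, 2, 6, 4, 7, 1, 5, 0]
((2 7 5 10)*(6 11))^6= (11)(2 5)(7 10)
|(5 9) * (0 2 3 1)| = |(0 2 3 1)(5 9)| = 4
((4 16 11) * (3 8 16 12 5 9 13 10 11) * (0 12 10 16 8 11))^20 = (16)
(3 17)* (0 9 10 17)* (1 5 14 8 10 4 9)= (0 1 5 14 8 10 17 3)(4 9)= [1, 5, 2, 0, 9, 14, 6, 7, 10, 4, 17, 11, 12, 13, 8, 15, 16, 3]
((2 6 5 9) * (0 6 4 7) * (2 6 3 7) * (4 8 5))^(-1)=(0 7 3)(2 4 6 9 5 8)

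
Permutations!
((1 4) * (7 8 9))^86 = (7 9 8)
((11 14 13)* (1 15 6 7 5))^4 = (1 5 7 6 15)(11 14 13)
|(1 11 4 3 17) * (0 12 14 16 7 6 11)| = 11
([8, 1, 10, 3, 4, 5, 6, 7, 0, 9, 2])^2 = (10)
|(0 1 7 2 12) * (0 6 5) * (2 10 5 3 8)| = |(0 1 7 10 5)(2 12 6 3 8)| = 5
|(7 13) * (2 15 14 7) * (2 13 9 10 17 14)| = |(2 15)(7 9 10 17 14)| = 10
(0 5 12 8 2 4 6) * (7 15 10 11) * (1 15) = (0 5 12 8 2 4 6)(1 15 10 11 7) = [5, 15, 4, 3, 6, 12, 0, 1, 2, 9, 11, 7, 8, 13, 14, 10]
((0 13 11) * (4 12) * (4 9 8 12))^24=((0 13 11)(8 12 9))^24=(13)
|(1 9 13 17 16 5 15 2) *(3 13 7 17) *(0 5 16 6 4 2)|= 42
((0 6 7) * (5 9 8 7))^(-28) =((0 6 5 9 8 7))^(-28) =(0 5 8)(6 9 7)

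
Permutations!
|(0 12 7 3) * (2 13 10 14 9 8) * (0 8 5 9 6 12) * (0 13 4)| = 22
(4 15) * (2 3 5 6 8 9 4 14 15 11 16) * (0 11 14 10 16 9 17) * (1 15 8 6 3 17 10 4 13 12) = (0 11 9 13 12 1 15 4 14 8 10 16 2 17)(3 5) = [11, 15, 17, 5, 14, 3, 6, 7, 10, 13, 16, 9, 1, 12, 8, 4, 2, 0]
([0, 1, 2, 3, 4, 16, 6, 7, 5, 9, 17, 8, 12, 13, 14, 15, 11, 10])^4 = (17)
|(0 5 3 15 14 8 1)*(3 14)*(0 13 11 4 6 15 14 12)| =|(0 5 12)(1 13 11 4 6 15 3 14 8)| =9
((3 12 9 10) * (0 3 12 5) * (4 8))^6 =(12)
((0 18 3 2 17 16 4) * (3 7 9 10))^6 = (0 2 7 16 10)(3 18 17 9 4) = ((0 18 7 9 10 3 2 17 16 4))^6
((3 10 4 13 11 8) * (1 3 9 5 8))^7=(1 3 10 4 13 11)(5 8 9)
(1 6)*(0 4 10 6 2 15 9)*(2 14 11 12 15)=(0 4 10 6 1 14 11 12 15 9)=[4, 14, 2, 3, 10, 5, 1, 7, 8, 0, 6, 12, 15, 13, 11, 9]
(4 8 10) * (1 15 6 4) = (1 15 6 4 8 10) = [0, 15, 2, 3, 8, 5, 4, 7, 10, 9, 1, 11, 12, 13, 14, 6]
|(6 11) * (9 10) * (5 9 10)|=2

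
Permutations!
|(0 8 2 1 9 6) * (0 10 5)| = 8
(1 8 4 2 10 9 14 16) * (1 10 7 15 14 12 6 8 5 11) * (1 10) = (1 5 11 10 9 12 6 8 4 2 7 15 14 16) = [0, 5, 7, 3, 2, 11, 8, 15, 4, 12, 9, 10, 6, 13, 16, 14, 1]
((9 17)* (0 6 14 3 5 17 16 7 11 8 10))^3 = (0 3 9 11)(5 16 8 6)(7 10 14 17)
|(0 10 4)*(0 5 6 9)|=6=|(0 10 4 5 6 9)|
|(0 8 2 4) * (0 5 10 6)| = 7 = |(0 8 2 4 5 10 6)|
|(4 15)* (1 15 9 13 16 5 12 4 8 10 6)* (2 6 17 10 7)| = |(1 15 8 7 2 6)(4 9 13 16 5 12)(10 17)| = 6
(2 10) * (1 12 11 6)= (1 12 11 6)(2 10)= [0, 12, 10, 3, 4, 5, 1, 7, 8, 9, 2, 6, 11]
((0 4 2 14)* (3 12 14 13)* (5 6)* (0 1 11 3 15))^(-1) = (0 15 13 2 4)(1 14 12 3 11)(5 6)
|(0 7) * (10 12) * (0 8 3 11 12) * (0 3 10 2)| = 8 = |(0 7 8 10 3 11 12 2)|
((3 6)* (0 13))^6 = (13)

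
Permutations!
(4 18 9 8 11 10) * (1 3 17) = (1 3 17)(4 18 9 8 11 10) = [0, 3, 2, 17, 18, 5, 6, 7, 11, 8, 4, 10, 12, 13, 14, 15, 16, 1, 9]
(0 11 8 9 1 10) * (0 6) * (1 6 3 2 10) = (0 11 8 9 6)(2 10 3) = [11, 1, 10, 2, 4, 5, 0, 7, 9, 6, 3, 8]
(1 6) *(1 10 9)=[0, 6, 2, 3, 4, 5, 10, 7, 8, 1, 9]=(1 6 10 9)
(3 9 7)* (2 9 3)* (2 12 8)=(2 9 7 12 8)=[0, 1, 9, 3, 4, 5, 6, 12, 2, 7, 10, 11, 8]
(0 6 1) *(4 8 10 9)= (0 6 1)(4 8 10 9)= [6, 0, 2, 3, 8, 5, 1, 7, 10, 4, 9]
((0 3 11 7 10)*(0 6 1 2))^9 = (0 3 11 7 10 6 1 2)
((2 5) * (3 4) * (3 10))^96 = ((2 5)(3 4 10))^96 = (10)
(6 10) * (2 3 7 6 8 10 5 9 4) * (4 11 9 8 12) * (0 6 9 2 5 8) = (0 6 8 10 12 4 5)(2 3 7 9 11) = [6, 1, 3, 7, 5, 0, 8, 9, 10, 11, 12, 2, 4]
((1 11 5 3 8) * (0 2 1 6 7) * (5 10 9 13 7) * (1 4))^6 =((0 2 4 1 11 10 9 13 7)(3 8 6 5))^6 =(0 9 1)(2 13 11)(3 6)(4 7 10)(5 8)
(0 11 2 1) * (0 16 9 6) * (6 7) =(0 11 2 1 16 9 7 6) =[11, 16, 1, 3, 4, 5, 0, 6, 8, 7, 10, 2, 12, 13, 14, 15, 9]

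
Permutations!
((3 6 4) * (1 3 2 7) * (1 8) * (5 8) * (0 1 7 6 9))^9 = (0 1 3 9)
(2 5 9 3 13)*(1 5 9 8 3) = (1 5 8 3 13 2 9) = [0, 5, 9, 13, 4, 8, 6, 7, 3, 1, 10, 11, 12, 2]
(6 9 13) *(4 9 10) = (4 9 13 6 10) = [0, 1, 2, 3, 9, 5, 10, 7, 8, 13, 4, 11, 12, 6]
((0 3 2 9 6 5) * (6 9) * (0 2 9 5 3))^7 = (2 3 5 6 9)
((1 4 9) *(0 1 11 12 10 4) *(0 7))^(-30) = ((0 1 7)(4 9 11 12 10))^(-30) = (12)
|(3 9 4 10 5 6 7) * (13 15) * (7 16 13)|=10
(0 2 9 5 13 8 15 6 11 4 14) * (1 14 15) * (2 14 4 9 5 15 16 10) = [14, 4, 5, 3, 16, 13, 11, 7, 1, 15, 2, 9, 12, 8, 0, 6, 10] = (0 14)(1 4 16 10 2 5 13 8)(6 11 9 15)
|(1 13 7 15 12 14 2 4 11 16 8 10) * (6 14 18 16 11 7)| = 13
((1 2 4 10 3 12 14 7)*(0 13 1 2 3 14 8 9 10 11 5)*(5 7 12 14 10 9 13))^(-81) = (0 5)(1 12)(2 7 11 4)(3 8)(13 14)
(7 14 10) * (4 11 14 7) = [0, 1, 2, 3, 11, 5, 6, 7, 8, 9, 4, 14, 12, 13, 10] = (4 11 14 10)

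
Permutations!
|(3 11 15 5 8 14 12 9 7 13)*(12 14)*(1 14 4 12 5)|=10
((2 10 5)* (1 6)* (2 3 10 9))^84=((1 6)(2 9)(3 10 5))^84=(10)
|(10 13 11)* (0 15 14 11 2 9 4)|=9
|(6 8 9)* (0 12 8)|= |(0 12 8 9 6)|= 5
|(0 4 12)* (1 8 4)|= 5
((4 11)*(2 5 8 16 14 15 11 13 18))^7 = ((2 5 8 16 14 15 11 4 13 18))^7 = (2 4 14 5 13 15 8 18 11 16)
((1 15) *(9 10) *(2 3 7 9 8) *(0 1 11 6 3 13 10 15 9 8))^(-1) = ((0 1 9 15 11 6 3 7 8 2 13 10))^(-1) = (0 10 13 2 8 7 3 6 11 15 9 1)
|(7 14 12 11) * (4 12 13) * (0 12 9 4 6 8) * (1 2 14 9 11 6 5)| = |(0 12 6 8)(1 2 14 13 5)(4 11 7 9)| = 20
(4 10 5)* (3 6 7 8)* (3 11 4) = (3 6 7 8 11 4 10 5) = [0, 1, 2, 6, 10, 3, 7, 8, 11, 9, 5, 4]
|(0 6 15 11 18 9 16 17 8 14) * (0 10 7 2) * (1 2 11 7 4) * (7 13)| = 16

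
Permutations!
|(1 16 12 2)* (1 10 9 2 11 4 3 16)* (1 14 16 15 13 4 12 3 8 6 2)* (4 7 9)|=40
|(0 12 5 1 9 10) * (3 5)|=7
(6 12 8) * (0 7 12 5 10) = (0 7 12 8 6 5 10) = [7, 1, 2, 3, 4, 10, 5, 12, 6, 9, 0, 11, 8]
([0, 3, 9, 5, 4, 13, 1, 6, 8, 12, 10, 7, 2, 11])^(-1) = (1 6 7 11 13 5 3)(2 12 9)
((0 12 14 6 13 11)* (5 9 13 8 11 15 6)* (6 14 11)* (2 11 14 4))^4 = (0 9 2 14 15)(4 12 13 11 5)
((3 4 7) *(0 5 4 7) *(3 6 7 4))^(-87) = ((0 5 3 4)(6 7))^(-87) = (0 5 3 4)(6 7)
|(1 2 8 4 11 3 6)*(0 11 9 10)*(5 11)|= |(0 5 11 3 6 1 2 8 4 9 10)|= 11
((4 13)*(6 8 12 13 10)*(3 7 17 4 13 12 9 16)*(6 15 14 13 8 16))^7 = (3 13 17 9 10 16 14 7 8 4 6 15)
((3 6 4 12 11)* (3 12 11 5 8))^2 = (3 4 12 8 6 11 5)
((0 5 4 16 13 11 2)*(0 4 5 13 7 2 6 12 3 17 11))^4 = ((0 13)(2 4 16 7)(3 17 11 6 12))^4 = (3 12 6 11 17)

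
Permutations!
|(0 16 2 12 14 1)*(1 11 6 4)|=9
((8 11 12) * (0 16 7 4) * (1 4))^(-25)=(16)(8 12 11)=((0 16 7 1 4)(8 11 12))^(-25)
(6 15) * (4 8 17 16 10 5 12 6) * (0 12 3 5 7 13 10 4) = [12, 1, 2, 5, 8, 3, 15, 13, 17, 9, 7, 11, 6, 10, 14, 0, 4, 16] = (0 12 6 15)(3 5)(4 8 17 16)(7 13 10)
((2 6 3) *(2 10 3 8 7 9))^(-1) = (2 9 7 8 6)(3 10)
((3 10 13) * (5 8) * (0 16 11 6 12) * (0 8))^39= ((0 16 11 6 12 8 5)(3 10 13))^39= (0 12 16 8 11 5 6)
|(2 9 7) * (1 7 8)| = |(1 7 2 9 8)| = 5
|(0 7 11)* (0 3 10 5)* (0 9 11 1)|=|(0 7 1)(3 10 5 9 11)|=15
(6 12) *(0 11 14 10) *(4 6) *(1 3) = (0 11 14 10)(1 3)(4 6 12) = [11, 3, 2, 1, 6, 5, 12, 7, 8, 9, 0, 14, 4, 13, 10]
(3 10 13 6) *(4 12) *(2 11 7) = (2 11 7)(3 10 13 6)(4 12) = [0, 1, 11, 10, 12, 5, 3, 2, 8, 9, 13, 7, 4, 6]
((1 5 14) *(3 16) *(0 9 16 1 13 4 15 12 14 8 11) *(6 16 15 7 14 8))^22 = ((0 9 15 12 8 11)(1 5 6 16 3)(4 7 14 13))^22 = (0 8 15)(1 6 3 5 16)(4 14)(7 13)(9 11 12)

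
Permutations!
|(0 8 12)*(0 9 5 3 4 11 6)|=|(0 8 12 9 5 3 4 11 6)|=9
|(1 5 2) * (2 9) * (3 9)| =|(1 5 3 9 2)| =5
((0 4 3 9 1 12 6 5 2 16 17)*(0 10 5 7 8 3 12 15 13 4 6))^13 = (0 7 3 1 13 12 6 8 9 15 4)(2 10 16 5 17)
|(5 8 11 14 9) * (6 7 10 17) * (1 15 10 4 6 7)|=35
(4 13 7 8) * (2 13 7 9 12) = (2 13 9 12)(4 7 8) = [0, 1, 13, 3, 7, 5, 6, 8, 4, 12, 10, 11, 2, 9]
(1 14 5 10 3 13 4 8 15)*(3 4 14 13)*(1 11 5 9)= (1 13 14 9)(4 8 15 11 5 10)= [0, 13, 2, 3, 8, 10, 6, 7, 15, 1, 4, 5, 12, 14, 9, 11]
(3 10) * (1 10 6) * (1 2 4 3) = (1 10)(2 4 3 6) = [0, 10, 4, 6, 3, 5, 2, 7, 8, 9, 1]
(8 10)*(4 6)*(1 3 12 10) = (1 3 12 10 8)(4 6) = [0, 3, 2, 12, 6, 5, 4, 7, 1, 9, 8, 11, 10]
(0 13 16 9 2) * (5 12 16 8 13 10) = (0 10 5 12 16 9 2)(8 13) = [10, 1, 0, 3, 4, 12, 6, 7, 13, 2, 5, 11, 16, 8, 14, 15, 9]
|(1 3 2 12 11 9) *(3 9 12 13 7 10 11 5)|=|(1 9)(2 13 7 10 11 12 5 3)|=8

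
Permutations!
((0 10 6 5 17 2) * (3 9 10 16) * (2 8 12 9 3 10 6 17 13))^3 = (0 17 9 13 16 8 6 2 10 12 5)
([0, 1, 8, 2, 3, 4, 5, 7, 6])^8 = (2 6 4)(3 8 5)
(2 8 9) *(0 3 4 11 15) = (0 3 4 11 15)(2 8 9) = [3, 1, 8, 4, 11, 5, 6, 7, 9, 2, 10, 15, 12, 13, 14, 0]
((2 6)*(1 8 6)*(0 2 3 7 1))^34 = ((0 2)(1 8 6 3 7))^34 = (1 7 3 6 8)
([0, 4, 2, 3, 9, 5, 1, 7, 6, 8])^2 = [0, 9, 2, 3, 8, 5, 4, 7, 1, 6]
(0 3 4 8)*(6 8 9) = [3, 1, 2, 4, 9, 5, 8, 7, 0, 6] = (0 3 4 9 6 8)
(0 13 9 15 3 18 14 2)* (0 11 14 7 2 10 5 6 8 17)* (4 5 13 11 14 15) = (0 11 15 3 18 7 2 14 10 13 9 4 5 6 8 17) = [11, 1, 14, 18, 5, 6, 8, 2, 17, 4, 13, 15, 12, 9, 10, 3, 16, 0, 7]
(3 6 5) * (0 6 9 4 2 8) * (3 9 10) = [6, 1, 8, 10, 2, 9, 5, 7, 0, 4, 3] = (0 6 5 9 4 2 8)(3 10)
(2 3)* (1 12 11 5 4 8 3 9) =(1 12 11 5 4 8 3 2 9) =[0, 12, 9, 2, 8, 4, 6, 7, 3, 1, 10, 5, 11]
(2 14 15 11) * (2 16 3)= (2 14 15 11 16 3)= [0, 1, 14, 2, 4, 5, 6, 7, 8, 9, 10, 16, 12, 13, 15, 11, 3]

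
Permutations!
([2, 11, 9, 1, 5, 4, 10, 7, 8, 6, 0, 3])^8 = [6, 3, 10, 11, 4, 5, 2, 7, 8, 0, 9, 1]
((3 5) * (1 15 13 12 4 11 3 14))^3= ((1 15 13 12 4 11 3 5 14))^3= (1 12 3)(4 5 15)(11 14 13)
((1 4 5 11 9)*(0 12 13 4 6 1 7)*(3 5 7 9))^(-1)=((0 12 13 4 7)(1 6)(3 5 11))^(-1)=(0 7 4 13 12)(1 6)(3 11 5)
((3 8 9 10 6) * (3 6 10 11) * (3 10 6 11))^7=((3 8 9)(6 11 10))^7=(3 8 9)(6 11 10)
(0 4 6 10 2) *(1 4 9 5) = [9, 4, 0, 3, 6, 1, 10, 7, 8, 5, 2] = (0 9 5 1 4 6 10 2)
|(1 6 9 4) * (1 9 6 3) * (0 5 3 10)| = 10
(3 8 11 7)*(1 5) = (1 5)(3 8 11 7) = [0, 5, 2, 8, 4, 1, 6, 3, 11, 9, 10, 7]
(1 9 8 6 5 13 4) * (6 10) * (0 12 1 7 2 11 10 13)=(0 12 1 9 8 13 4 7 2 11 10 6 5)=[12, 9, 11, 3, 7, 0, 5, 2, 13, 8, 6, 10, 1, 4]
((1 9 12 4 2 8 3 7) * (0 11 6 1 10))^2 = ((0 11 6 1 9 12 4 2 8 3 7 10))^2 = (0 6 9 4 8 7)(1 12 2 3 10 11)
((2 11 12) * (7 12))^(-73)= (2 12 7 11)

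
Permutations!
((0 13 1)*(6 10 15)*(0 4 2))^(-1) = (0 2 4 1 13)(6 15 10)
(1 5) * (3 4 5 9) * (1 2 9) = (2 9 3 4 5) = [0, 1, 9, 4, 5, 2, 6, 7, 8, 3]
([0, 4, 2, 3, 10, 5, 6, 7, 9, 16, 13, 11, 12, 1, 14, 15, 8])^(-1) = (1 13 10 4)(8 16 9)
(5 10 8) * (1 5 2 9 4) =(1 5 10 8 2 9 4) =[0, 5, 9, 3, 1, 10, 6, 7, 2, 4, 8]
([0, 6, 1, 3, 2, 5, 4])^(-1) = [0, 2, 4, 3, 6, 5, 1]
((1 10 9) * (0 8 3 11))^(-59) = (0 8 3 11)(1 10 9)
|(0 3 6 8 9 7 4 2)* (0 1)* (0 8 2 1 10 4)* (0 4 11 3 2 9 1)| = |(0 2 10 11 3 6 9 7 4)(1 8)| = 18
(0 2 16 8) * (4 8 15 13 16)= [2, 1, 4, 3, 8, 5, 6, 7, 0, 9, 10, 11, 12, 16, 14, 13, 15]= (0 2 4 8)(13 16 15)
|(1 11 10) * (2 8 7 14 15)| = |(1 11 10)(2 8 7 14 15)| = 15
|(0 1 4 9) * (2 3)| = |(0 1 4 9)(2 3)| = 4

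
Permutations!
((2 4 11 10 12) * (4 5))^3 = ((2 5 4 11 10 12))^3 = (2 11)(4 12)(5 10)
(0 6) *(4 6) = (0 4 6) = [4, 1, 2, 3, 6, 5, 0]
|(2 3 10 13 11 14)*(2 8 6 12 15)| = |(2 3 10 13 11 14 8 6 12 15)| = 10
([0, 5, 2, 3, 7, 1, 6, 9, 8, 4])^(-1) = [0, 5, 2, 3, 9, 1, 6, 4, 8, 7]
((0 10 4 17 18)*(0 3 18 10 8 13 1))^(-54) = (18)(0 13)(1 8)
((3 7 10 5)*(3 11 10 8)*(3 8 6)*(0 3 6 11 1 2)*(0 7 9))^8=(0 9 3)(1 7 10)(2 11 5)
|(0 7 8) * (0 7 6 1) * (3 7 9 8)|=6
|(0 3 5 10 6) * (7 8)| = |(0 3 5 10 6)(7 8)| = 10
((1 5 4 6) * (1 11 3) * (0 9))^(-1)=(0 9)(1 3 11 6 4 5)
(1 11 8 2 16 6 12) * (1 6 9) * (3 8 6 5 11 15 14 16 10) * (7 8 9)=(1 15 14 16 7 8 2 10 3 9)(5 11 6 12)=[0, 15, 10, 9, 4, 11, 12, 8, 2, 1, 3, 6, 5, 13, 16, 14, 7]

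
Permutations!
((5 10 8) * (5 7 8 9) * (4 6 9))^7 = ((4 6 9 5 10)(7 8))^7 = (4 9 10 6 5)(7 8)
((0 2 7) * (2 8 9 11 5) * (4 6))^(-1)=((0 8 9 11 5 2 7)(4 6))^(-1)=(0 7 2 5 11 9 8)(4 6)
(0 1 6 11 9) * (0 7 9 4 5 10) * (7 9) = [1, 6, 2, 3, 5, 10, 11, 7, 8, 9, 0, 4] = (0 1 6 11 4 5 10)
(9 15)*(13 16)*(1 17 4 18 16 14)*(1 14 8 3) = [0, 17, 2, 1, 18, 5, 6, 7, 3, 15, 10, 11, 12, 8, 14, 9, 13, 4, 16] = (1 17 4 18 16 13 8 3)(9 15)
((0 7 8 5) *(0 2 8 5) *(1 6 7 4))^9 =(0 4 1 6 7 5 2 8)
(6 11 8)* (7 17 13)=(6 11 8)(7 17 13)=[0, 1, 2, 3, 4, 5, 11, 17, 6, 9, 10, 8, 12, 7, 14, 15, 16, 13]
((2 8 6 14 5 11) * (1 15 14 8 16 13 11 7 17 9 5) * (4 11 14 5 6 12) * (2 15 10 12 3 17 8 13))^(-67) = ((1 10 12 4 11 15 5 7 8 3 17 9 6 13 14)(2 16))^(-67) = (1 8 10 3 12 17 4 9 11 6 15 13 5 14 7)(2 16)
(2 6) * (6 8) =(2 8 6) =[0, 1, 8, 3, 4, 5, 2, 7, 6]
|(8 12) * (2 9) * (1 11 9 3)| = 10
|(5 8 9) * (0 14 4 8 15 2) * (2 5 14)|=4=|(0 2)(4 8 9 14)(5 15)|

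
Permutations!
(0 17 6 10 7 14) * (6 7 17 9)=(0 9 6 10 17 7 14)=[9, 1, 2, 3, 4, 5, 10, 14, 8, 6, 17, 11, 12, 13, 0, 15, 16, 7]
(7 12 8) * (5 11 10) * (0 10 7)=(0 10 5 11 7 12 8)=[10, 1, 2, 3, 4, 11, 6, 12, 0, 9, 5, 7, 8]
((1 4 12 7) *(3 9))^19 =((1 4 12 7)(3 9))^19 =(1 7 12 4)(3 9)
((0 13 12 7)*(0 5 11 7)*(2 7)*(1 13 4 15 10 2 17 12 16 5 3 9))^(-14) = ((0 4 15 10 2 7 3 9 1 13 16 5 11 17 12))^(-14) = (0 4 15 10 2 7 3 9 1 13 16 5 11 17 12)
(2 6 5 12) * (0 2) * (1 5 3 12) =(0 2 6 3 12)(1 5) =[2, 5, 6, 12, 4, 1, 3, 7, 8, 9, 10, 11, 0]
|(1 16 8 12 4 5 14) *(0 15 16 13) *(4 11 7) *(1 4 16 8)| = |(0 15 8 12 11 7 16 1 13)(4 5 14)| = 9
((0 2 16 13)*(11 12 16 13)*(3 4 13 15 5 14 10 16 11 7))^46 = (0 15 14 16 3 13 2 5 10 7 4)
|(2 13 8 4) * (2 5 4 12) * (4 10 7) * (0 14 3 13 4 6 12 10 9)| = |(0 14 3 13 8 10 7 6 12 2 4 5 9)| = 13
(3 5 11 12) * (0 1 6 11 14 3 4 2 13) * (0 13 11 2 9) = (0 1 6 2 11 12 4 9)(3 5 14) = [1, 6, 11, 5, 9, 14, 2, 7, 8, 0, 10, 12, 4, 13, 3]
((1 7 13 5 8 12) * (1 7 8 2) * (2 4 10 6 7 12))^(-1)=(1 2 8)(4 5 13 7 6 10)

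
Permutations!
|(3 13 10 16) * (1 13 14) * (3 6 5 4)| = |(1 13 10 16 6 5 4 3 14)| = 9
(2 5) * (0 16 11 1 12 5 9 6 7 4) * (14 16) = (0 14 16 11 1 12 5 2 9 6 7 4) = [14, 12, 9, 3, 0, 2, 7, 4, 8, 6, 10, 1, 5, 13, 16, 15, 11]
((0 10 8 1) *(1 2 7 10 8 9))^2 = ((0 8 2 7 10 9 1))^2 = (0 2 10 1 8 7 9)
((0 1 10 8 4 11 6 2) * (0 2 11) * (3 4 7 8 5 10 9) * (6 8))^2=((0 1 9 3 4)(5 10)(6 11 8 7))^2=(0 9 4 1 3)(6 8)(7 11)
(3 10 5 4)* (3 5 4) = (3 10 4 5) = [0, 1, 2, 10, 5, 3, 6, 7, 8, 9, 4]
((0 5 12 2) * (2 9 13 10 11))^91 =(0 9 11 5 13 2 12 10)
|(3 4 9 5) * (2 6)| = |(2 6)(3 4 9 5)| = 4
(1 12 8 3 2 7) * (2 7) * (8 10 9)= (1 12 10 9 8 3 7)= [0, 12, 2, 7, 4, 5, 6, 1, 3, 8, 9, 11, 10]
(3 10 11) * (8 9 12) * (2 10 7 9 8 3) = (2 10 11)(3 7 9 12) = [0, 1, 10, 7, 4, 5, 6, 9, 8, 12, 11, 2, 3]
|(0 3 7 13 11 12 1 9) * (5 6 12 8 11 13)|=|(13)(0 3 7 5 6 12 1 9)(8 11)|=8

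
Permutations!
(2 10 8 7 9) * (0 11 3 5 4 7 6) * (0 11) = (2 10 8 6 11 3 5 4 7 9) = [0, 1, 10, 5, 7, 4, 11, 9, 6, 2, 8, 3]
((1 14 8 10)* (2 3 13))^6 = (1 8)(10 14)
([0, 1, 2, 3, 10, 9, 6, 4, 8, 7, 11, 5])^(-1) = [0, 1, 2, 3, 7, 11, 6, 9, 8, 5, 4, 10]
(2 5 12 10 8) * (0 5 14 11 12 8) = [5, 1, 14, 3, 4, 8, 6, 7, 2, 9, 0, 12, 10, 13, 11] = (0 5 8 2 14 11 12 10)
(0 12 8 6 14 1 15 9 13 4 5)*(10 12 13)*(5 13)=[5, 15, 2, 3, 13, 0, 14, 7, 6, 10, 12, 11, 8, 4, 1, 9]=(0 5)(1 15 9 10 12 8 6 14)(4 13)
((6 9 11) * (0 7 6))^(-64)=((0 7 6 9 11))^(-64)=(0 7 6 9 11)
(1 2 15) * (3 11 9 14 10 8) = [0, 2, 15, 11, 4, 5, 6, 7, 3, 14, 8, 9, 12, 13, 10, 1] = (1 2 15)(3 11 9 14 10 8)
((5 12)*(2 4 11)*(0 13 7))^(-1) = ((0 13 7)(2 4 11)(5 12))^(-1) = (0 7 13)(2 11 4)(5 12)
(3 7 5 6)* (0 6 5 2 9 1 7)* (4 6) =(0 4 6 3)(1 7 2 9) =[4, 7, 9, 0, 6, 5, 3, 2, 8, 1]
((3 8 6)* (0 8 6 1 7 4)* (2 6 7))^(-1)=(0 4 7 3 6 2 1 8)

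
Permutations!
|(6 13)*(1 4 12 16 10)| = 10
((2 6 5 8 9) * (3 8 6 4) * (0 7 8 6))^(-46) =((0 7 8 9 2 4 3 6 5))^(-46) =(0 5 6 3 4 2 9 8 7)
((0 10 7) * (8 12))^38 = (12)(0 7 10)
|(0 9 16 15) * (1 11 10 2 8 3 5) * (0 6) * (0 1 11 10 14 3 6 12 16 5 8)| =33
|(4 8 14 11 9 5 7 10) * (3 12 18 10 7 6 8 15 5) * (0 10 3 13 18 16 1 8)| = |(0 10 4 15 5 6)(1 8 14 11 9 13 18 3 12 16)| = 30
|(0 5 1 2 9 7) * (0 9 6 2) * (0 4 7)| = 6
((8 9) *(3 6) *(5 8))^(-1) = ((3 6)(5 8 9))^(-1) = (3 6)(5 9 8)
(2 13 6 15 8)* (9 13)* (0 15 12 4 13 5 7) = [15, 1, 9, 3, 13, 7, 12, 0, 2, 5, 10, 11, 4, 6, 14, 8] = (0 15 8 2 9 5 7)(4 13 6 12)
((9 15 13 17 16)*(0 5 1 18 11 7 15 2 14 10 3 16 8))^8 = (0 17 15 11 1)(2 10 16)(3 9 14)(5 8 13 7 18)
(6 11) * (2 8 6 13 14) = (2 8 6 11 13 14) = [0, 1, 8, 3, 4, 5, 11, 7, 6, 9, 10, 13, 12, 14, 2]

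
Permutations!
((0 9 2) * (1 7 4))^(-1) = (0 2 9)(1 4 7)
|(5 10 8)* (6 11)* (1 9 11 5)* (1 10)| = |(1 9 11 6 5)(8 10)| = 10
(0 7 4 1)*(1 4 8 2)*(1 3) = (0 7 8 2 3 1) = [7, 0, 3, 1, 4, 5, 6, 8, 2]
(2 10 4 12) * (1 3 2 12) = (12)(1 3 2 10 4) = [0, 3, 10, 2, 1, 5, 6, 7, 8, 9, 4, 11, 12]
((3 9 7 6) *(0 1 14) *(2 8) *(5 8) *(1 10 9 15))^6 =((0 10 9 7 6 3 15 1 14)(2 5 8))^6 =(0 15 7)(1 6 10)(3 9 14)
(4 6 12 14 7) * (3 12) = (3 12 14 7 4 6) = [0, 1, 2, 12, 6, 5, 3, 4, 8, 9, 10, 11, 14, 13, 7]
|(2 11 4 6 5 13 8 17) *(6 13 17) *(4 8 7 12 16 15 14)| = 42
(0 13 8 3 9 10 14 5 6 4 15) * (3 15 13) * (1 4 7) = (0 3 9 10 14 5 6 7 1 4 13 8 15) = [3, 4, 2, 9, 13, 6, 7, 1, 15, 10, 14, 11, 12, 8, 5, 0]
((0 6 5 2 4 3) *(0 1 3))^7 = ((0 6 5 2 4)(1 3))^7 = (0 5 4 6 2)(1 3)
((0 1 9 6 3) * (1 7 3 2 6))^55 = ((0 7 3)(1 9)(2 6))^55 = (0 7 3)(1 9)(2 6)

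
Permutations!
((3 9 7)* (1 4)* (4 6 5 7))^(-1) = (1 4 9 3 7 5 6)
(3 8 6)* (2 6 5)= (2 6 3 8 5)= [0, 1, 6, 8, 4, 2, 3, 7, 5]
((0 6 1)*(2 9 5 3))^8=((0 6 1)(2 9 5 3))^8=(9)(0 1 6)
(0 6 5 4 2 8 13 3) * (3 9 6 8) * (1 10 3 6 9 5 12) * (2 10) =(0 8 13 5 4 10 3)(1 2 6 12) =[8, 2, 6, 0, 10, 4, 12, 7, 13, 9, 3, 11, 1, 5]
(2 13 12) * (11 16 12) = (2 13 11 16 12) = [0, 1, 13, 3, 4, 5, 6, 7, 8, 9, 10, 16, 2, 11, 14, 15, 12]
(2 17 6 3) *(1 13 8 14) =[0, 13, 17, 2, 4, 5, 3, 7, 14, 9, 10, 11, 12, 8, 1, 15, 16, 6] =(1 13 8 14)(2 17 6 3)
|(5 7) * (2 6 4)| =6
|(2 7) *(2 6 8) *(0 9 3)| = 12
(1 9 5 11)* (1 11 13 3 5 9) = (3 5 13) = [0, 1, 2, 5, 4, 13, 6, 7, 8, 9, 10, 11, 12, 3]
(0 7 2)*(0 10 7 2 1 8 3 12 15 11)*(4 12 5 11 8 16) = [2, 16, 10, 5, 12, 11, 6, 1, 3, 9, 7, 0, 15, 13, 14, 8, 4] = (0 2 10 7 1 16 4 12 15 8 3 5 11)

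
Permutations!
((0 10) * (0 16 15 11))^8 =(0 15 10 11 16)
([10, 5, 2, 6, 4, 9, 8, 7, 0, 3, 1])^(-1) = [8, 10, 2, 9, 4, 1, 3, 7, 6, 5, 0]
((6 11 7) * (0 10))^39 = ((0 10)(6 11 7))^39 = (11)(0 10)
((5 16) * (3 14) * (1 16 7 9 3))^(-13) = (1 16 5 7 9 3 14)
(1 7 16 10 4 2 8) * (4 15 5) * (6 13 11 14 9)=(1 7 16 10 15 5 4 2 8)(6 13 11 14 9)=[0, 7, 8, 3, 2, 4, 13, 16, 1, 6, 15, 14, 12, 11, 9, 5, 10]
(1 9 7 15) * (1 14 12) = (1 9 7 15 14 12) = [0, 9, 2, 3, 4, 5, 6, 15, 8, 7, 10, 11, 1, 13, 12, 14]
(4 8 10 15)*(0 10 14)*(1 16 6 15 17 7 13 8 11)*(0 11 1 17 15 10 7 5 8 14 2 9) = (0 7 13 14 11 17 5 8 2 9)(1 16 6 10 15 4) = [7, 16, 9, 3, 1, 8, 10, 13, 2, 0, 15, 17, 12, 14, 11, 4, 6, 5]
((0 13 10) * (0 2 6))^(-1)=(0 6 2 10 13)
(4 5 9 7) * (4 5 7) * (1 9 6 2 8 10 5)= (1 9 4 7)(2 8 10 5 6)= [0, 9, 8, 3, 7, 6, 2, 1, 10, 4, 5]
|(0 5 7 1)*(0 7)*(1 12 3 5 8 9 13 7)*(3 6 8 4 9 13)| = |(0 4 9 3 5)(6 8 13 7 12)| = 5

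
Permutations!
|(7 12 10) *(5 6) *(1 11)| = 6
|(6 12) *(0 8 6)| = 4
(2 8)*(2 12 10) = (2 8 12 10) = [0, 1, 8, 3, 4, 5, 6, 7, 12, 9, 2, 11, 10]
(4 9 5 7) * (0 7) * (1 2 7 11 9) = [11, 2, 7, 3, 1, 0, 6, 4, 8, 5, 10, 9] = (0 11 9 5)(1 2 7 4)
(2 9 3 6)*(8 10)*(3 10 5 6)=(2 9 10 8 5 6)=[0, 1, 9, 3, 4, 6, 2, 7, 5, 10, 8]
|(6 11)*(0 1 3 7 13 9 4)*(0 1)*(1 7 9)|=6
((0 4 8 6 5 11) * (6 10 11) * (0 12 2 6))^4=(0 11 5 10 6 8 2 4 12)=((0 4 8 10 11 12 2 6 5))^4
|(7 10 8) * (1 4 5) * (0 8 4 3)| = |(0 8 7 10 4 5 1 3)| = 8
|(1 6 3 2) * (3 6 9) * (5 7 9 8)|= 7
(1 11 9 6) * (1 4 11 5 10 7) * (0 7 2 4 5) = (0 7 1)(2 4 11 9 6 5 10) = [7, 0, 4, 3, 11, 10, 5, 1, 8, 6, 2, 9]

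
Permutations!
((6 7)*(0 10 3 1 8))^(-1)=(0 8 1 3 10)(6 7)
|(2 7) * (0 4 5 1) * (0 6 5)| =|(0 4)(1 6 5)(2 7)| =6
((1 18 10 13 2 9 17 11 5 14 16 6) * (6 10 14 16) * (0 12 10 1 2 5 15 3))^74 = ((0 12 10 13 5 16 1 18 14 6 2 9 17 11 15 3))^74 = (0 2 5 15 14 10 17 1)(3 6 13 11 18 12 9 16)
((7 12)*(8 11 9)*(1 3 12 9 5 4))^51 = (1 11 7)(3 5 9)(4 8 12)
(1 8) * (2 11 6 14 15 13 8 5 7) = (1 5 7 2 11 6 14 15 13 8) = [0, 5, 11, 3, 4, 7, 14, 2, 1, 9, 10, 6, 12, 8, 15, 13]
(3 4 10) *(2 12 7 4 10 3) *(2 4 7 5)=(2 12 5)(3 10 4)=[0, 1, 12, 10, 3, 2, 6, 7, 8, 9, 4, 11, 5]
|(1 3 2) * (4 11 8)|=3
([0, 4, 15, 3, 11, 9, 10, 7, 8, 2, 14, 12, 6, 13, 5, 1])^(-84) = (1 6 9 4 10 2 11 14 15 12 5)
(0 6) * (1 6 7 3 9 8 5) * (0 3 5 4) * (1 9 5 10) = [7, 6, 2, 5, 0, 9, 3, 10, 4, 8, 1] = (0 7 10 1 6 3 5 9 8 4)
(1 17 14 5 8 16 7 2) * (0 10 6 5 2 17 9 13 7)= [10, 9, 1, 3, 4, 8, 5, 17, 16, 13, 6, 11, 12, 7, 2, 15, 0, 14]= (0 10 6 5 8 16)(1 9 13 7 17 14 2)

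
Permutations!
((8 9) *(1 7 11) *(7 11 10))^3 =(1 11)(7 10)(8 9) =((1 11)(7 10)(8 9))^3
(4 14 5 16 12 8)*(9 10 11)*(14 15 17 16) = (4 15 17 16 12 8)(5 14)(9 10 11) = [0, 1, 2, 3, 15, 14, 6, 7, 4, 10, 11, 9, 8, 13, 5, 17, 12, 16]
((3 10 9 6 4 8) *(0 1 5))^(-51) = ((0 1 5)(3 10 9 6 4 8))^(-51) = (3 6)(4 10)(8 9)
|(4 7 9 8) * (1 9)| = 5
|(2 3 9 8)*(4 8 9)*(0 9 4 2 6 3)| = 7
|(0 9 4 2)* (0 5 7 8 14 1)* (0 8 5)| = |(0 9 4 2)(1 8 14)(5 7)| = 12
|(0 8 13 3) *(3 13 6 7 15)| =|(0 8 6 7 15 3)| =6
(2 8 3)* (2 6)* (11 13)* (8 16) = (2 16 8 3 6)(11 13) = [0, 1, 16, 6, 4, 5, 2, 7, 3, 9, 10, 13, 12, 11, 14, 15, 8]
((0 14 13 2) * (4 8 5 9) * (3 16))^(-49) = (0 2 13 14)(3 16)(4 9 5 8)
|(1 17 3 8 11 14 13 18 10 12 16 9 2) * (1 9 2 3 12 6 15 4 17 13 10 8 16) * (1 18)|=|(1 13)(2 9 3 16)(4 17 12 18 8 11 14 10 6 15)|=20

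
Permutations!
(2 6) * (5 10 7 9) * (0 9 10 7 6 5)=(0 9)(2 5 7 10 6)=[9, 1, 5, 3, 4, 7, 2, 10, 8, 0, 6]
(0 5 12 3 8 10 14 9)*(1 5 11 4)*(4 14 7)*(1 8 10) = [11, 5, 2, 10, 8, 12, 6, 4, 1, 0, 7, 14, 3, 13, 9] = (0 11 14 9)(1 5 12 3 10 7 4 8)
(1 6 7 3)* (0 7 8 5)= (0 7 3 1 6 8 5)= [7, 6, 2, 1, 4, 0, 8, 3, 5]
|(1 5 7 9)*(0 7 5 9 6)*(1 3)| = |(0 7 6)(1 9 3)| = 3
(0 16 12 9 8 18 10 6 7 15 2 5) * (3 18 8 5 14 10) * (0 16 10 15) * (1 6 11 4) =(0 10 11 4 1 6 7)(2 14 15)(3 18)(5 16 12 9) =[10, 6, 14, 18, 1, 16, 7, 0, 8, 5, 11, 4, 9, 13, 15, 2, 12, 17, 3]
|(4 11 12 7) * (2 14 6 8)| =4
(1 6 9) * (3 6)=(1 3 6 9)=[0, 3, 2, 6, 4, 5, 9, 7, 8, 1]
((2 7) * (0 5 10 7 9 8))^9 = (0 10 2 8 5 7 9)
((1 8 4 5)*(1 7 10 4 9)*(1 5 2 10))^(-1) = ((1 8 9 5 7)(2 10 4))^(-1) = (1 7 5 9 8)(2 4 10)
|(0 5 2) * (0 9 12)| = 5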